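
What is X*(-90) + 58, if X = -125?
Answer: 11308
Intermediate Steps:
X*(-90) + 58 = -125*(-90) + 58 = 11250 + 58 = 11308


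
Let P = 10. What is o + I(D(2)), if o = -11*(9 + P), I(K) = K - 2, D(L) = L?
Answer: -209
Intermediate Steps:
I(K) = -2 + K
o = -209 (o = -11*(9 + 10) = -11*19 = -209)
o + I(D(2)) = -209 + (-2 + 2) = -209 + 0 = -209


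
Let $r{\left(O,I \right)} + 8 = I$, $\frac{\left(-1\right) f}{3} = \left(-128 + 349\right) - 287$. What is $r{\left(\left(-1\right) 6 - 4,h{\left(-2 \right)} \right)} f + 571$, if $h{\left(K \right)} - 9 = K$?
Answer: $373$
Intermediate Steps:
$h{\left(K \right)} = 9 + K$
$f = 198$ ($f = - 3 \left(\left(-128 + 349\right) - 287\right) = - 3 \left(221 - 287\right) = \left(-3\right) \left(-66\right) = 198$)
$r{\left(O,I \right)} = -8 + I$
$r{\left(\left(-1\right) 6 - 4,h{\left(-2 \right)} \right)} f + 571 = \left(-8 + \left(9 - 2\right)\right) 198 + 571 = \left(-8 + 7\right) 198 + 571 = \left(-1\right) 198 + 571 = -198 + 571 = 373$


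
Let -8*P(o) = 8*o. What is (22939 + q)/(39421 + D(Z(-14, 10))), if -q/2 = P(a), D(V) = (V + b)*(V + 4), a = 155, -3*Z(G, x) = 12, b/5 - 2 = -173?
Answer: 23249/39421 ≈ 0.58976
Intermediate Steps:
b = -855 (b = 10 + 5*(-173) = 10 - 865 = -855)
Z(G, x) = -4 (Z(G, x) = -1/3*12 = -4)
D(V) = (-855 + V)*(4 + V) (D(V) = (V - 855)*(V + 4) = (-855 + V)*(4 + V))
P(o) = -o
q = 310 (q = -(-2)*155 = -2*(-155) = 310)
(22939 + q)/(39421 + D(Z(-14, 10))) = (22939 + 310)/(39421 + (-3420 + (-4)**2 - 851*(-4))) = 23249/(39421 + (-3420 + 16 + 3404)) = 23249/(39421 + 0) = 23249/39421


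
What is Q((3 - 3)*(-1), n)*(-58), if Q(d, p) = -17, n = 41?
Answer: 986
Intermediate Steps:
Q((3 - 3)*(-1), n)*(-58) = -17*(-58) = 986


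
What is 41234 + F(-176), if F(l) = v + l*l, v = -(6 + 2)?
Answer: 72202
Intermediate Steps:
v = -8 (v = -1*8 = -8)
F(l) = -8 + l**2 (F(l) = -8 + l*l = -8 + l**2)
41234 + F(-176) = 41234 + (-8 + (-176)**2) = 41234 + (-8 + 30976) = 41234 + 30968 = 72202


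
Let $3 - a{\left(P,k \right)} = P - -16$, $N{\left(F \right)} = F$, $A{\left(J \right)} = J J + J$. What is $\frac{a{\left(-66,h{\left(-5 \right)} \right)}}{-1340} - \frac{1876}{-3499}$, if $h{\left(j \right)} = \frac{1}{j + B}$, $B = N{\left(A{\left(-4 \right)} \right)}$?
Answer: $\frac{2328393}{4688660} \approx 0.4966$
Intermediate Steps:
$A{\left(J \right)} = J + J^{2}$ ($A{\left(J \right)} = J^{2} + J = J + J^{2}$)
$B = 12$ ($B = - 4 \left(1 - 4\right) = \left(-4\right) \left(-3\right) = 12$)
$h{\left(j \right)} = \frac{1}{12 + j}$ ($h{\left(j \right)} = \frac{1}{j + 12} = \frac{1}{12 + j}$)
$a{\left(P,k \right)} = -13 - P$ ($a{\left(P,k \right)} = 3 - \left(P - -16\right) = 3 - \left(P + 16\right) = 3 - \left(16 + P\right) = -13 - P$)
$\frac{a{\left(-66,h{\left(-5 \right)} \right)}}{-1340} - \frac{1876}{-3499} = \frac{-13 - -66}{-1340} - \frac{1876}{-3499} = \left(-13 + 66\right) \left(- \frac{1}{1340}\right) - - \frac{1876}{3499} = 53 \left(- \frac{1}{1340}\right) + \frac{1876}{3499} = - \frac{53}{1340} + \frac{1876}{3499} = \frac{2328393}{4688660}$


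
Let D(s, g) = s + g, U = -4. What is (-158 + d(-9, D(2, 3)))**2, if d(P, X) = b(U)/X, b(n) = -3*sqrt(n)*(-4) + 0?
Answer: 623524/25 - 7584*I/5 ≈ 24941.0 - 1516.8*I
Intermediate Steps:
b(n) = 12*sqrt(n) (b(n) = 12*sqrt(n) + 0 = 12*sqrt(n))
D(s, g) = g + s
d(P, X) = 24*I/X (d(P, X) = (12*sqrt(-4))/X = (12*(2*I))/X = (24*I)/X = 24*I/X)
(-158 + d(-9, D(2, 3)))**2 = (-158 + 24*I/(3 + 2))**2 = (-158 + 24*I/5)**2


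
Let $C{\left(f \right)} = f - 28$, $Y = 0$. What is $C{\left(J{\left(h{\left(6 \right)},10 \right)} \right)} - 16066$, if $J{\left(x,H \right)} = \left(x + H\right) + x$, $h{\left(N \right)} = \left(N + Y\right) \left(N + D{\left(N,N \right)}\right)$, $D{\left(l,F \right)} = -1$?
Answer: $-16024$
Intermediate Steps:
$h{\left(N \right)} = N \left(-1 + N\right)$ ($h{\left(N \right)} = \left(N + 0\right) \left(N - 1\right) = N \left(-1 + N\right)$)
$J{\left(x,H \right)} = H + 2 x$ ($J{\left(x,H \right)} = \left(H + x\right) + x = H + 2 x$)
$C{\left(f \right)} = -28 + f$
$C{\left(J{\left(h{\left(6 \right)},10 \right)} \right)} - 16066 = \left(-28 + \left(10 + 2 \cdot 6 \left(-1 + 6\right)\right)\right) - 16066 = \left(-28 + \left(10 + 2 \cdot 6 \cdot 5\right)\right) - 16066 = \left(-28 + \left(10 + 2 \cdot 30\right)\right) - 16066 = \left(-28 + \left(10 + 60\right)\right) - 16066 = \left(-28 + 70\right) - 16066 = 42 - 16066 = -16024$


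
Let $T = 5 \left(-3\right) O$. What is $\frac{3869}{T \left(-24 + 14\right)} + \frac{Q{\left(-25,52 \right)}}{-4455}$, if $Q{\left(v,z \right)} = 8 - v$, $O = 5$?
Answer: $\frac{34771}{6750} \approx 5.1513$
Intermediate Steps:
$T = -75$ ($T = 5 \left(-3\right) 5 = \left(-15\right) 5 = -75$)
$\frac{3869}{T \left(-24 + 14\right)} + \frac{Q{\left(-25,52 \right)}}{-4455} = \frac{3869}{\left(-75\right) \left(-24 + 14\right)} + \frac{8 - -25}{-4455} = \frac{3869}{\left(-75\right) \left(-10\right)} + \left(8 + 25\right) \left(- \frac{1}{4455}\right) = \frac{3869}{750} + 33 \left(- \frac{1}{4455}\right) = 3869 \cdot \frac{1}{750} - \frac{1}{135} = \frac{3869}{750} - \frac{1}{135} = \frac{34771}{6750}$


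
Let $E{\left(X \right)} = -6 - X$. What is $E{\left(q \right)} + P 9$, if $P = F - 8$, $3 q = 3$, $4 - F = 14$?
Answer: $-169$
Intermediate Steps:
$F = -10$ ($F = 4 - 14 = -10$)
$q = 1$ ($q = \frac{1}{3} \cdot 3 = 1$)
$P = -18$ ($P = -10 - 8 = -18$)
$E{\left(q \right)} + P 9 = \left(-6 - 1\right) - 162 = -7 - 162 = -169$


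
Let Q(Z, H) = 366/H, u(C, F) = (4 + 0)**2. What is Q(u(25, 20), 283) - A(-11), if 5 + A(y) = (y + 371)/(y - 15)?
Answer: 74093/3679 ≈ 20.139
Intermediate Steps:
u(C, F) = 16 (u(C, F) = 4**2 = 16)
A(y) = -5 + (371 + y)/(-15 + y) (A(y) = -5 + (y + 371)/(y - 15) = -5 + (371 + y)/(-15 + y))
Q(u(25, 20), 283) - A(-11) = 366/283 - 2*(223 - 2*(-11))/(-15 - 11) = 366*(1/283) - 2*(223 + 22)/(-26) = 366/283 - 2*(-1)*245/26 = 366/283 - 1*(-245/13) = 366/283 + 245/13 = 74093/3679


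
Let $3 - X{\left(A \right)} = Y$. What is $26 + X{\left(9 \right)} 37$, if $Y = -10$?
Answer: $507$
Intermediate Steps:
$X{\left(A \right)} = 13$ ($X{\left(A \right)} = 3 - -10 = 3 + 10 = 13$)
$26 + X{\left(9 \right)} 37 = 26 + 13 \cdot 37 = 26 + 481 = 507$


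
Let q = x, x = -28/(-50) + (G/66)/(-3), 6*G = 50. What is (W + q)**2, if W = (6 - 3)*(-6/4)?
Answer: 874207489/55130625 ≈ 15.857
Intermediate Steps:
G = 25/3 (G = (1/6)*50 = 25/3 ≈ 8.3333)
x = 7691/14850 (x = -28/(-50) + ((25/3)/66)/(-3) = -28*(-1/50) + ((25/3)*(1/66))*(-1/3) = 14/25 + (25/198)*(-1/3) = 14/25 - 25/594 = 7691/14850 ≈ 0.51791)
q = 7691/14850 ≈ 0.51791
W = -9/2 (W = 3*(-6*1/4) = 3*(-3/2) = -9/2 ≈ -4.5000)
(W + q)**2 = (-9/2 + 7691/14850)**2 = (-29567/7425)**2 = 874207489/55130625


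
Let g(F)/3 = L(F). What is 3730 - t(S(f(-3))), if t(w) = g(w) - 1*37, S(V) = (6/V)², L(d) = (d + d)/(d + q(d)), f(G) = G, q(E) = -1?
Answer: 3759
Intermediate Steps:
L(d) = 2*d/(-1 + d) (L(d) = (d + d)/(d - 1) = (2*d)/(-1 + d) = 2*d/(-1 + d))
S(V) = 36/V²
g(F) = 6*F/(-1 + F) (g(F) = 3*(2*F/(-1 + F)) = 6*F/(-1 + F))
t(w) = -37 + 6*w/(-1 + w) (t(w) = 6*w/(-1 + w) - 1*37 = 6*w/(-1 + w) - 37 = -37 + 6*w/(-1 + w))
3730 - t(S(f(-3))) = 3730 - (37 - 1116/(-3)²)/(-1 + 36/(-3)²) = 3730 - (37 - 1116/9)/(-1 + 36*(⅑)) = 3730 - (37 - 31*4)/(-1 + 4) = 3730 - (37 - 124)/3 = 3730 - (-87)/3 = 3730 - 1*(-29) = 3730 + 29 = 3759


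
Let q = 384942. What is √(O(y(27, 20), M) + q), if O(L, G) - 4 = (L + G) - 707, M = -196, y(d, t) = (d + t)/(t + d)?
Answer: 2*√96011 ≈ 619.71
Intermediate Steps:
y(d, t) = 1 (y(d, t) = (d + t)/(d + t) = 1)
O(L, G) = -703 + G + L (O(L, G) = 4 + ((L + G) - 707) = 4 + ((G + L) - 707) = 4 + (-707 + G + L) = -703 + G + L)
√(O(y(27, 20), M) + q) = √((-703 - 196 + 1) + 384942) = √(-898 + 384942) = √384044 = 2*√96011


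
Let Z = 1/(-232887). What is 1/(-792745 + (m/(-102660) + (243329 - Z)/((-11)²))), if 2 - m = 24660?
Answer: -14610554090/11553058609975853 ≈ -1.2646e-6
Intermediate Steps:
m = -24658 (m = 2 - 1*24660 = 2 - 24660 = -24658)
Z = -1/232887 ≈ -4.2939e-6
1/(-792745 + (m/(-102660) + (243329 - Z)/((-11)²))) = 1/(-792745 + (-24658/(-102660) + (243329 - 1*(-1/232887))/((-11)²))) = 1/(-792745 + (-24658*(-1/102660) + (243329 + 1/232887)/121)) = 1/(-792745 + (12329/51330 + (56668160824/232887)*(1/121))) = 1/(-792745 + (12329/51330 + 5151650984/2561757)) = 1/(-792745 + 29385092101197/14610554090) = 1/(-11553058609975853/14610554090) = -14610554090/11553058609975853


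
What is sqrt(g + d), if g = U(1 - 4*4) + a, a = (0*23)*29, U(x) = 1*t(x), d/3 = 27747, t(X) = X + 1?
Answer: sqrt(83227) ≈ 288.49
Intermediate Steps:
t(X) = 1 + X
d = 83241 (d = 3*27747 = 83241)
U(x) = 1 + x (U(x) = 1*(1 + x) = 1 + x)
a = 0 (a = 0*29 = 0)
g = -14 (g = (1 + (1 - 4*4)) + 0 = (1 + (1 - 16)) + 0 = (1 - 15) + 0 = -14 + 0 = -14)
sqrt(g + d) = sqrt(-14 + 83241) = sqrt(83227)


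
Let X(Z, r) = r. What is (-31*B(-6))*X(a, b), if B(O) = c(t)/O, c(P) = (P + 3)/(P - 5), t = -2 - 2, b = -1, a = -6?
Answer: -31/54 ≈ -0.57407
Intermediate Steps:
t = -4
c(P) = (3 + P)/(-5 + P)
B(O) = 1/(9*O) (B(O) = ((3 - 4)/(-5 - 4))/O = (-1/(-9))/O = (-⅑*(-1))/O = 1/(9*O))
(-31*B(-6))*X(a, b) = -31/(9*(-6))*(-1) = -31*(-1)/(9*6)*(-1) = -31*(-1/54)*(-1) = (31/54)*(-1) = -31/54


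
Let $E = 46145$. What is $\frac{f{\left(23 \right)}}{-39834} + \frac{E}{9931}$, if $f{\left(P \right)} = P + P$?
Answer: $\frac{918841552}{197795727} \approx 4.6454$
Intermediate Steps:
$f{\left(P \right)} = 2 P$
$\frac{f{\left(23 \right)}}{-39834} + \frac{E}{9931} = \frac{2 \cdot 23}{-39834} + \frac{46145}{9931} = 46 \left(- \frac{1}{39834}\right) + 46145 \cdot \frac{1}{9931} = - \frac{23}{19917} + \frac{46145}{9931} = \frac{918841552}{197795727}$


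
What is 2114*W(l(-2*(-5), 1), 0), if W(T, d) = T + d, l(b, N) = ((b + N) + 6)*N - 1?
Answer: 33824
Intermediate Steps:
l(b, N) = -1 + N*(6 + N + b) (l(b, N) = ((N + b) + 6)*N - 1 = (6 + N + b)*N - 1 = N*(6 + N + b) - 1 = -1 + N*(6 + N + b))
2114*W(l(-2*(-5), 1), 0) = 2114*((-1 + 1² + 6*1 + 1*(-2*(-5))) + 0) = 2114*((-1 + 1 + 6 + 1*10) + 0) = 2114*((-1 + 1 + 6 + 10) + 0) = 2114*(16 + 0) = 2114*16 = 33824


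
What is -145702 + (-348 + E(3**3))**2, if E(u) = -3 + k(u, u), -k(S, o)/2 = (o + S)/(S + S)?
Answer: -21093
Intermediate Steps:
k(S, o) = -(S + o)/S (k(S, o) = -2*(o + S)/(S + S) = -2*(S + o)/(2*S) = -2*(S + o)*1/(2*S) = -(S + o)/S)
E(u) = -5 (E(u) = -3 + (-u - u)/u = -3 + (-2*u)/u = -3 - 2 = -5)
-145702 + (-348 + E(3**3))**2 = -145702 + (-348 - 5)**2 = -145702 + (-353)**2 = -145702 + 124609 = -21093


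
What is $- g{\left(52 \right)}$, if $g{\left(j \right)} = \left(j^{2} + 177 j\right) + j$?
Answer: $-11960$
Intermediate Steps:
$g{\left(j \right)} = j^{2} + 178 j$
$- g{\left(52 \right)} = - 52 \left(178 + 52\right) = - 52 \cdot 230 = \left(-1\right) 11960 = -11960$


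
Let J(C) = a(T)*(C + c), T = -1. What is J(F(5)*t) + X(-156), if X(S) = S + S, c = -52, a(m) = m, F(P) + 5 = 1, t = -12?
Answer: -308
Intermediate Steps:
F(P) = -4 (F(P) = -5 + 1 = -4)
X(S) = 2*S
J(C) = 52 - C (J(C) = -(C - 52) = -(-52 + C) = 52 - C)
J(F(5)*t) + X(-156) = (52 - (-4)*(-12)) + 2*(-156) = (52 - 1*48) - 312 = (52 - 48) - 312 = 4 - 312 = -308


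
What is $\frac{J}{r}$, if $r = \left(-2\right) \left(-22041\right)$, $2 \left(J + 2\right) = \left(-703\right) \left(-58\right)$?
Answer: $\frac{2265}{4898} \approx 0.46243$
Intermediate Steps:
$J = 20385$ ($J = -2 + \frac{\left(-703\right) \left(-58\right)}{2} = -2 + \frac{1}{2} \cdot 40774 = -2 + 20387 = 20385$)
$r = 44082$
$\frac{J}{r} = \frac{20385}{44082} = 20385 \cdot \frac{1}{44082} = \frac{2265}{4898}$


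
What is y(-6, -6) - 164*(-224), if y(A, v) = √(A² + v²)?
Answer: 36736 + 6*√2 ≈ 36745.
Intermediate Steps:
y(-6, -6) - 164*(-224) = √((-6)² + (-6)²) - 164*(-224) = √(36 + 36) + 36736 = √72 + 36736 = 6*√2 + 36736 = 36736 + 6*√2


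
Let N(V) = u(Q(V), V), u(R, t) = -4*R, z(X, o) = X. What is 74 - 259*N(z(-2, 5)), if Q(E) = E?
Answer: -1998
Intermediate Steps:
N(V) = -4*V
74 - 259*N(z(-2, 5)) = 74 - (-1036)*(-2) = 74 - 259*8 = 74 - 2072 = -1998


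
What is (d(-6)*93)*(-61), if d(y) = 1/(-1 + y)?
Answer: 5673/7 ≈ 810.43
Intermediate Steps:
(d(-6)*93)*(-61) = (93/(-1 - 6))*(-61) = (93/(-7))*(-61) = -1/7*93*(-61) = -93/7*(-61) = 5673/7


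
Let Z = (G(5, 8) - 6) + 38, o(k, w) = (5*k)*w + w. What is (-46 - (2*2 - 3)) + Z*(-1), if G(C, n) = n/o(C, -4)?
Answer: -1026/13 ≈ -78.923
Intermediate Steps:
o(k, w) = w + 5*k*w (o(k, w) = 5*k*w + w = w + 5*k*w)
G(C, n) = n/(-4 - 20*C) (G(C, n) = n/((-4*(1 + 5*C))) = n/(-4 - 20*C))
Z = 415/13 (Z = ((¼)*8/(-1 - 5*5) - 6) + 38 = ((¼)*8/(-1 - 25) - 6) + 38 = ((¼)*8/(-26) - 6) + 38 = ((¼)*8*(-1/26) - 6) + 38 = (-1/13 - 6) + 38 = -79/13 + 38 = 415/13 ≈ 31.923)
(-46 - (2*2 - 3)) + Z*(-1) = (-46 - (2*2 - 3)) + (415/13)*(-1) = (-46 - (4 - 3)) - 415/13 = (-46 - 1*1) - 415/13 = (-46 - 1) - 415/13 = -47 - 415/13 = -1026/13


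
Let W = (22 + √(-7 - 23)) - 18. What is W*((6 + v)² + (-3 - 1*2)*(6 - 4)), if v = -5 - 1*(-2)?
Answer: -4 - I*√30 ≈ -4.0 - 5.4772*I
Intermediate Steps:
v = -3 (v = -5 + 2 = -3)
W = 4 + I*√30 (W = (22 + √(-30)) - 18 = (22 + I*√30) - 18 = 4 + I*√30 ≈ 4.0 + 5.4772*I)
W*((6 + v)² + (-3 - 1*2)*(6 - 4)) = (4 + I*√30)*((6 - 3)² + (-3 - 1*2)*(6 - 4)) = (4 + I*√30)*(3² + (-3 - 2)*2) = (4 + I*√30)*(9 - 5*2) = (4 + I*√30)*(9 - 10) = (4 + I*√30)*(-1) = -4 - I*√30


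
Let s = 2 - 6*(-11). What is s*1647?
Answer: 111996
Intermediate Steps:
s = 68 (s = 2 + 66 = 68)
s*1647 = 68*1647 = 111996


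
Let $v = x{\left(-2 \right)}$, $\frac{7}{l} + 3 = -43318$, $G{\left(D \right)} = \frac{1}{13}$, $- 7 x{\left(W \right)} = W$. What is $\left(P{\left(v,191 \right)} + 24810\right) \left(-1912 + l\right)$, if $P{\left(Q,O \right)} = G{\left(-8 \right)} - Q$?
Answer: $- \frac{187004001426469}{3942211} \approx -4.7436 \cdot 10^{7}$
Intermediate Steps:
$x{\left(W \right)} = - \frac{W}{7}$
$G{\left(D \right)} = \frac{1}{13}$
$l = - \frac{7}{43321}$ ($l = \frac{7}{-3 - 43318} = \frac{7}{-43321} = 7 \left(- \frac{1}{43321}\right) = - \frac{7}{43321} \approx -0.00016158$)
$v = \frac{2}{7}$ ($v = \left(- \frac{1}{7}\right) \left(-2\right) = \frac{2}{7} \approx 0.28571$)
$P{\left(Q,O \right)} = \frac{1}{13} - Q$
$\left(P{\left(v,191 \right)} + 24810\right) \left(-1912 + l\right) = \left(\left(\frac{1}{13} - \frac{2}{7}\right) + 24810\right) \left(-1912 - \frac{7}{43321}\right) = \left(\left(\frac{1}{13} - \frac{2}{7}\right) + 24810\right) \left(- \frac{82829759}{43321}\right) = \left(- \frac{19}{91} + 24810\right) \left(- \frac{82829759}{43321}\right) = \frac{2257691}{91} \left(- \frac{82829759}{43321}\right) = - \frac{187004001426469}{3942211}$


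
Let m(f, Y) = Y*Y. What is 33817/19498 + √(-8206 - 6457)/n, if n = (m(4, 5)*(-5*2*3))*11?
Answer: 33817/19498 - I*√14663/8250 ≈ 1.7344 - 0.014678*I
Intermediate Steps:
m(f, Y) = Y²
n = -8250 (n = (5²*(-5*2*3))*11 = (25*(-10*3))*11 = (25*(-30))*11 = -750*11 = -8250)
33817/19498 + √(-8206 - 6457)/n = 33817/19498 + √(-8206 - 6457)/(-8250) = 33817*(1/19498) + √(-14663)*(-1/8250) = 33817/19498 + (I*√14663)*(-1/8250) = 33817/19498 - I*√14663/8250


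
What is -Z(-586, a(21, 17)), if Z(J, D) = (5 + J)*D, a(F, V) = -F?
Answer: -12201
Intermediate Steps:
Z(J, D) = D*(5 + J)
-Z(-586, a(21, 17)) = -(-1*21)*(5 - 586) = -(-21)*(-581) = -1*12201 = -12201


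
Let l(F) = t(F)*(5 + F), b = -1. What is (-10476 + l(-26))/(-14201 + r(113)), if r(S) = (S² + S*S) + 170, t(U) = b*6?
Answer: -10350/11507 ≈ -0.89945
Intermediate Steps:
t(U) = -6 (t(U) = -1*6 = -6)
l(F) = -30 - 6*F (l(F) = -6*(5 + F) = -30 - 6*F)
r(S) = 170 + 2*S² (r(S) = (S² + S²) + 170 = 2*S² + 170 = 170 + 2*S²)
(-10476 + l(-26))/(-14201 + r(113)) = (-10476 + (-30 - 6*(-26)))/(-14201 + (170 + 2*113²)) = (-10476 + (-30 + 156))/(-14201 + (170 + 2*12769)) = (-10476 + 126)/(-14201 + (170 + 25538)) = -10350/(-14201 + 25708) = -10350/11507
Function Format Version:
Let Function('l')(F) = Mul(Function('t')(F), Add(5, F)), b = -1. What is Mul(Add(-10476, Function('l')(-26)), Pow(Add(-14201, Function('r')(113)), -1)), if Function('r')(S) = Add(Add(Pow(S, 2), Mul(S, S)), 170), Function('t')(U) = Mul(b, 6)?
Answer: Rational(-10350, 11507) ≈ -0.89945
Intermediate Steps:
Function('t')(U) = -6 (Function('t')(U) = Mul(-1, 6) = -6)
Function('l')(F) = Add(-30, Mul(-6, F)) (Function('l')(F) = Mul(-6, Add(5, F)) = Add(-30, Mul(-6, F)))
Function('r')(S) = Add(170, Mul(2, Pow(S, 2))) (Function('r')(S) = Add(Add(Pow(S, 2), Pow(S, 2)), 170) = Add(Mul(2, Pow(S, 2)), 170) = Add(170, Mul(2, Pow(S, 2))))
Mul(Add(-10476, Function('l')(-26)), Pow(Add(-14201, Function('r')(113)), -1)) = Mul(Add(-10476, Add(-30, Mul(-6, -26))), Pow(Add(-14201, Add(170, Mul(2, Pow(113, 2)))), -1)) = Mul(Add(-10476, Add(-30, 156)), Pow(Add(-14201, Add(170, Mul(2, 12769))), -1)) = Mul(Add(-10476, 126), Pow(Add(-14201, Add(170, 25538)), -1)) = Mul(-10350, Pow(Add(-14201, 25708), -1)) = Mul(-10350, Pow(11507, -1)) = Mul(-10350, Rational(1, 11507)) = Rational(-10350, 11507)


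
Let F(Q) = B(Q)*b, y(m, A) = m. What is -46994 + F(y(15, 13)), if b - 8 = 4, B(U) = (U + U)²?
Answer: -36194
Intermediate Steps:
B(U) = 4*U² (B(U) = (2*U)² = 4*U²)
b = 12 (b = 8 + 4 = 12)
F(Q) = 48*Q² (F(Q) = (4*Q²)*12 = 48*Q²)
-46994 + F(y(15, 13)) = -46994 + 48*15² = -46994 + 48*225 = -46994 + 10800 = -36194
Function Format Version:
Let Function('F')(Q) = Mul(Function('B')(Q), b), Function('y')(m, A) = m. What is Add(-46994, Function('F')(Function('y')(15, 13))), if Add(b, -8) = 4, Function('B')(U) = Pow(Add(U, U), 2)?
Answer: -36194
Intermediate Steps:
Function('B')(U) = Mul(4, Pow(U, 2)) (Function('B')(U) = Pow(Mul(2, U), 2) = Mul(4, Pow(U, 2)))
b = 12 (b = Add(8, 4) = 12)
Function('F')(Q) = Mul(48, Pow(Q, 2)) (Function('F')(Q) = Mul(Mul(4, Pow(Q, 2)), 12) = Mul(48, Pow(Q, 2)))
Add(-46994, Function('F')(Function('y')(15, 13))) = Add(-46994, Mul(48, Pow(15, 2))) = Add(-46994, Mul(48, 225)) = Add(-46994, 10800) = -36194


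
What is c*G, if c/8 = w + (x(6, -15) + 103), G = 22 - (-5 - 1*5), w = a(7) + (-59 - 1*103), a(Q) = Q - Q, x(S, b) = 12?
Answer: -12032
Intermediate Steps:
a(Q) = 0
w = -162 (w = 0 + (-59 - 1*103) = 0 + (-59 - 103) = 0 - 162 = -162)
G = 32 (G = 22 - (-5 - 5) = 22 - 1*(-10) = 22 + 10 = 32)
c = -376 (c = 8*(-162 + (12 + 103)) = 8*(-162 + 115) = 8*(-47) = -376)
c*G = -376*32 = -12032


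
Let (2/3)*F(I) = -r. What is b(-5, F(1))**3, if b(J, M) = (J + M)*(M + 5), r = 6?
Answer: 175616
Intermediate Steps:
F(I) = -9 (F(I) = 3*(-1*6)/2 = (3/2)*(-6) = -9)
b(J, M) = (5 + M)*(J + M) (b(J, M) = (J + M)*(5 + M) = (5 + M)*(J + M))
b(-5, F(1))**3 = ((-9)**2 + 5*(-5) + 5*(-9) - 5*(-9))**3 = (81 - 25 - 45 + 45)**3 = 56**3 = 175616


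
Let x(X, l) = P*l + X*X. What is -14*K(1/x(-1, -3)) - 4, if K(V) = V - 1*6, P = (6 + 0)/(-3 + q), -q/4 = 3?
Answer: 810/11 ≈ 73.636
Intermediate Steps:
q = -12 (q = -4*3 = -12)
P = -2/5 (P = (6 + 0)/(-3 - 12) = 6/(-15) = 6*(-1/15) = -2/5 ≈ -0.40000)
x(X, l) = X**2 - 2*l/5 (x(X, l) = -2*l/5 + X*X = -2*l/5 + X**2 = X**2 - 2*l/5)
K(V) = -6 + V (K(V) = V - 6 = -6 + V)
-14*K(1/x(-1, -3)) - 4 = -14*(-6 + 1/((-1)**2 - 2/5*(-3))) - 4 = -14*(-6 + 1/(1 + 6/5)) - 4 = -14*(-6 + 1/(11/5)) - 4 = -14*(-6 + 5/11) - 4 = -14*(-61/11) - 4 = 854/11 - 4 = 810/11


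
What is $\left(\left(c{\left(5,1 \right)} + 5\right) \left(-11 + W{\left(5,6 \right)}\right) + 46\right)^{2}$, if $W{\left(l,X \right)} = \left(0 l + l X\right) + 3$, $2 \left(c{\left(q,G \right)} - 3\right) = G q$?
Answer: $76729$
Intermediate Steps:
$c{\left(q,G \right)} = 3 + \frac{G q}{2}$
$W{\left(l,X \right)} = 3 + X l$ ($W{\left(l,X \right)} = \left(0 + X l\right) + 3 = X l + 3 = 3 + X l$)
$\left(\left(c{\left(5,1 \right)} + 5\right) \left(-11 + W{\left(5,6 \right)}\right) + 46\right)^{2} = \left(\left(\left(3 + \frac{1}{2} \cdot 1 \cdot 5\right) + 5\right) \left(-11 + \left(3 + 6 \cdot 5\right)\right) + 46\right)^{2} = \left(\left(\left(3 + \frac{5}{2}\right) + 5\right) \left(-11 + \left(3 + 30\right)\right) + 46\right)^{2} = \left(\left(\frac{11}{2} + 5\right) \left(-11 + 33\right) + 46\right)^{2} = \left(\frac{21}{2} \cdot 22 + 46\right)^{2} = \left(231 + 46\right)^{2} = 277^{2} = 76729$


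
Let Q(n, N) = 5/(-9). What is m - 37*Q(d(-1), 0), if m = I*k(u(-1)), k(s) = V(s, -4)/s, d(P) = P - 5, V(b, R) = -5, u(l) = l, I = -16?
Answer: -535/9 ≈ -59.444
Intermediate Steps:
d(P) = -5 + P
Q(n, N) = -5/9 (Q(n, N) = 5*(-⅑) = -5/9)
k(s) = -5/s
m = -80 (m = -(-80)/(-1) = -(-80)*(-1) = -16*5 = -80)
m - 37*Q(d(-1), 0) = -80 - 37*(-5/9) = -80 + 185/9 = -535/9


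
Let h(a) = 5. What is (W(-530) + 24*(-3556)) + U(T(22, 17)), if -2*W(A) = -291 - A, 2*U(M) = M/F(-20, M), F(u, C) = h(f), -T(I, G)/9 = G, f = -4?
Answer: -427394/5 ≈ -85479.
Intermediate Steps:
T(I, G) = -9*G
F(u, C) = 5
U(M) = M/10 (U(M) = (M/5)/2 = M/10)
W(A) = 291/2 + A/2 (W(A) = -(-291 - A)/2 = 291/2 + A/2)
(W(-530) + 24*(-3556)) + U(T(22, 17)) = ((291/2 + (1/2)*(-530)) + 24*(-3556)) + (-9*17)/10 = ((291/2 - 265) - 85344) + (1/10)*(-153) = (-239/2 - 85344) - 153/10 = -170927/2 - 153/10 = -427394/5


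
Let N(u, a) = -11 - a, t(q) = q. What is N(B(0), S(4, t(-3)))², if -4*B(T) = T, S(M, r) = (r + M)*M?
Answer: 225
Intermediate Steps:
S(M, r) = M*(M + r) (S(M, r) = (M + r)*M = M*(M + r))
B(T) = -T/4
N(B(0), S(4, t(-3)))² = (-11 - 4*(4 - 3))² = (-11 - 4)² = (-15)² = 225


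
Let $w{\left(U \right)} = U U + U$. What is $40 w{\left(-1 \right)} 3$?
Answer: $0$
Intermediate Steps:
$w{\left(U \right)} = U + U^{2}$ ($w{\left(U \right)} = U^{2} + U = U + U^{2}$)
$40 w{\left(-1 \right)} 3 = 40 \left(- (1 - 1)\right) 3 = 40 \left(\left(-1\right) 0\right) 3 = 40 \cdot 0 \cdot 3 = 0 \cdot 3 = 0$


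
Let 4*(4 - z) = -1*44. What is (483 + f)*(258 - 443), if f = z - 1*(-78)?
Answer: -106560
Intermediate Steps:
z = 15 (z = 4 - (-1)*44/4 = 4 - 1/4*(-44) = 4 + 11 = 15)
f = 93 (f = 15 - 1*(-78) = 15 + 78 = 93)
(483 + f)*(258 - 443) = (483 + 93)*(258 - 443) = 576*(-185) = -106560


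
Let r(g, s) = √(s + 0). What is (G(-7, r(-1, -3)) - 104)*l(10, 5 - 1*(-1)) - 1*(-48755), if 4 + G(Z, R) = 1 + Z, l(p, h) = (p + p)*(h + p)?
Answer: 12275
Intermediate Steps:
l(p, h) = 2*p*(h + p) (l(p, h) = (2*p)*(h + p) = 2*p*(h + p))
r(g, s) = √s
G(Z, R) = -3 + Z (G(Z, R) = -4 + (1 + Z) = -3 + Z)
(G(-7, r(-1, -3)) - 104)*l(10, 5 - 1*(-1)) - 1*(-48755) = ((-3 - 7) - 104)*(2*10*((5 - 1*(-1)) + 10)) - 1*(-48755) = (-10 - 104)*(2*10*((5 + 1) + 10)) + 48755 = -228*10*(6 + 10) + 48755 = -228*10*16 + 48755 = -114*320 + 48755 = -36480 + 48755 = 12275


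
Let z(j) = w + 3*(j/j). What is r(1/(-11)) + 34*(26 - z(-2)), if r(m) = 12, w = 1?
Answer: 760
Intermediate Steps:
z(j) = 4 (z(j) = 1 + 3*(j/j) = 1 + 3*1 = 1 + 3 = 4)
r(1/(-11)) + 34*(26 - z(-2)) = 12 + 34*(26 - 1*4) = 12 + 34*(26 - 4) = 12 + 34*22 = 12 + 748 = 760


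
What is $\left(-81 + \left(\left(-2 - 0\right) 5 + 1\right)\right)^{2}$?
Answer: $8100$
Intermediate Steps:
$\left(-81 + \left(\left(-2 - 0\right) 5 + 1\right)\right)^{2} = \left(-81 + \left(\left(-2 + 0\right) 5 + 1\right)\right)^{2} = \left(-81 + \left(\left(-2\right) 5 + 1\right)\right)^{2} = \left(-81 + \left(-10 + 1\right)\right)^{2} = \left(-81 - 9\right)^{2} = \left(-90\right)^{2} = 8100$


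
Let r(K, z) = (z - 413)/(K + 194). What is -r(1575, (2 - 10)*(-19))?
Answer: 9/61 ≈ 0.14754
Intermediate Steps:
r(K, z) = (-413 + z)/(194 + K)
-r(1575, (2 - 10)*(-19)) = -(-413 + (2 - 10)*(-19))/(194 + 1575) = -(-413 - 8*(-19))/1769 = -(-413 + 152)/1769 = -(-261)/1769 = -1*(-9/61) = 9/61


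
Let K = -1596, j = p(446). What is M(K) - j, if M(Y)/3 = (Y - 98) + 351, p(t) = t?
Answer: -4475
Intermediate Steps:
j = 446
M(Y) = 759 + 3*Y (M(Y) = 3*((Y - 98) + 351) = 3*((-98 + Y) + 351) = 3*(253 + Y) = 759 + 3*Y)
M(K) - j = (759 + 3*(-1596)) - 1*446 = (759 - 4788) - 446 = -4029 - 446 = -4475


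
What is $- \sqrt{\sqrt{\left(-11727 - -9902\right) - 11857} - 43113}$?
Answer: $- \sqrt{-43113 + i \sqrt{13682}} \approx -0.28167 - 207.64 i$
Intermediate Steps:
$- \sqrt{\sqrt{\left(-11727 - -9902\right) - 11857} - 43113} = - \sqrt{\sqrt{\left(-11727 + 9902\right) - 11857} - 43113} = - \sqrt{\sqrt{-1825 - 11857} - 43113} = - \sqrt{\sqrt{-13682} - 43113} = - \sqrt{i \sqrt{13682} - 43113} = - \sqrt{-43113 + i \sqrt{13682}}$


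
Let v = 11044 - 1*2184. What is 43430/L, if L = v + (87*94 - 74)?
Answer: 21715/8482 ≈ 2.5601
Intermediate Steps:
v = 8860 (v = 11044 - 2184 = 8860)
L = 16964 (L = 8860 + (87*94 - 74) = 8860 + (8178 - 74) = 8860 + 8104 = 16964)
43430/L = 43430/16964 = 43430*(1/16964) = 21715/8482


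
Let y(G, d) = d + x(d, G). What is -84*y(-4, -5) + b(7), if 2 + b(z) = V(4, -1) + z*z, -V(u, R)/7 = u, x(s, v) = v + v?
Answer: 1111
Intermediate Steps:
x(s, v) = 2*v
V(u, R) = -7*u
b(z) = -30 + z² (b(z) = -2 + (-7*4 + z*z) = -2 + (-28 + z²) = -30 + z²)
y(G, d) = d + 2*G
-84*y(-4, -5) + b(7) = -84*(-5 + 2*(-4)) + (-30 + 7²) = -84*(-5 - 8) + (-30 + 49) = -84*(-13) + 19 = 1092 + 19 = 1111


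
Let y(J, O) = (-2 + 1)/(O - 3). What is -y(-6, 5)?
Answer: ½ ≈ 0.50000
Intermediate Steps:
y(J, O) = -1/(-3 + O)
-y(-6, 5) = -(-1)/(-3 + 5) = -(-1)/2 = -1*(-½) = ½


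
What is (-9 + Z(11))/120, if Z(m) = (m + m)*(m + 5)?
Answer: 343/120 ≈ 2.8583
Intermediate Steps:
Z(m) = 2*m*(5 + m) (Z(m) = (2*m)*(5 + m) = 2*m*(5 + m))
(-9 + Z(11))/120 = (-9 + 2*11*(5 + 11))/120 = (-9 + 2*11*16)/120 = (-9 + 352)/120 = (1/120)*343 = 343/120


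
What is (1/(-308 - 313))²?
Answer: 1/385641 ≈ 2.5931e-6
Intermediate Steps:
(1/(-308 - 313))² = (1/(-621))² = (-1/621)² = 1/385641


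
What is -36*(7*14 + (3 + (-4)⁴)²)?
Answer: -2418444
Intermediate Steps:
-36*(7*14 + (3 + (-4)⁴)²) = -36*(98 + (3 + 256)²) = -36*(98 + 259²) = -36*(98 + 67081) = -36*67179 = -2418444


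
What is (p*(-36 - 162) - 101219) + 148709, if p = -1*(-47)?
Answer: 38184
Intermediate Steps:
p = 47
(p*(-36 - 162) - 101219) + 148709 = (47*(-36 - 162) - 101219) + 148709 = (47*(-198) - 101219) + 148709 = (-9306 - 101219) + 148709 = -110525 + 148709 = 38184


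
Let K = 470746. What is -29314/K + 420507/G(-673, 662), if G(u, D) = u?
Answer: -98985858272/158406029 ≈ -624.89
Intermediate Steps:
-29314/K + 420507/G(-673, 662) = -29314/470746 + 420507/(-673) = -29314*1/470746 + 420507*(-1/673) = -14657/235373 - 420507/673 = -98985858272/158406029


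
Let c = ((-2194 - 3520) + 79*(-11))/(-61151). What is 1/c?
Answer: 61151/6583 ≈ 9.2892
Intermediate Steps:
c = 6583/61151 (c = (-5714 - 869)*(-1/61151) = -6583*(-1/61151) = 6583/61151 ≈ 0.10765)
1/c = 1/(6583/61151) = 61151/6583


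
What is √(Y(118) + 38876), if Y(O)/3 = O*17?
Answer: √44894 ≈ 211.88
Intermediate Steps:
Y(O) = 51*O (Y(O) = 3*(O*17) = 3*(17*O) = 51*O)
√(Y(118) + 38876) = √(51*118 + 38876) = √(6018 + 38876) = √44894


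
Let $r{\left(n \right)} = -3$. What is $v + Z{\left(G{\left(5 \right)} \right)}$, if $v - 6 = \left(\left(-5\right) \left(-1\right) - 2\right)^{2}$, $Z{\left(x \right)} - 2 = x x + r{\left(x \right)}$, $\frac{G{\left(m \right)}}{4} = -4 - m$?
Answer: $1310$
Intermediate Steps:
$G{\left(m \right)} = -16 - 4 m$ ($G{\left(m \right)} = 4 \left(-4 - m\right) = -16 - 4 m$)
$Z{\left(x \right)} = -1 + x^{2}$ ($Z{\left(x \right)} = 2 + \left(x x - 3\right) = 2 + \left(x^{2} - 3\right) = 2 + \left(-3 + x^{2}\right) = -1 + x^{2}$)
$v = 15$ ($v = 6 + \left(\left(-5\right) \left(-1\right) - 2\right)^{2} = 6 + \left(5 - 2\right)^{2} = 6 + 3^{2} = 6 + 9 = 15$)
$v + Z{\left(G{\left(5 \right)} \right)} = 15 - \left(1 - \left(-16 - 20\right)^{2}\right) = 15 - \left(1 - \left(-36\right)^{2}\right) = 15 + \left(-1 + 1296\right) = 15 + 1295 = 1310$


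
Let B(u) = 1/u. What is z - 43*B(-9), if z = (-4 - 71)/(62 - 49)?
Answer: -116/117 ≈ -0.99145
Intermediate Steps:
z = -75/13 ≈ -5.7692
z - 43*B(-9) = -75/13 - 43/(-9) = -75/13 - 43*(-⅑) = -75/13 + 43/9 = -116/117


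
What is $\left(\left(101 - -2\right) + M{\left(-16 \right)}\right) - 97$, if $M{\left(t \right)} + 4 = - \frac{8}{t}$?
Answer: $\frac{5}{2} \approx 2.5$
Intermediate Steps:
$M{\left(t \right)} = -4 - \frac{8}{t}$
$\left(\left(101 - -2\right) + M{\left(-16 \right)}\right) - 97 = \left(\left(101 - -2\right) - \left(4 + \frac{8}{-16}\right)\right) - 97 = \left(\left(101 + 2\right) - \frac{7}{2}\right) - 97 = \left(103 + \left(-4 + \frac{1}{2}\right)\right) - 97 = \left(103 - \frac{7}{2}\right) - 97 = \frac{199}{2} - 97 = \frac{5}{2}$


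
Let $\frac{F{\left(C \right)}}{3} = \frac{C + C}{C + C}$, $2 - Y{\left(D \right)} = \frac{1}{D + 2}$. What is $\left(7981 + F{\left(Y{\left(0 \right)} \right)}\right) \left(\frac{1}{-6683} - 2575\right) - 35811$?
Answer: $- \frac{137633793297}{6683} \approx -2.0595 \cdot 10^{7}$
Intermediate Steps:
$Y{\left(D \right)} = 2 - \frac{1}{2 + D}$ ($Y{\left(D \right)} = 2 - \frac{1}{D + 2} = 2 - \frac{1}{2 + D}$)
$F{\left(C \right)} = 3$ ($F{\left(C \right)} = 3 \frac{C + C}{C + C} = 3 \frac{2 C}{2 C} = 3 \cdot 2 C \frac{1}{2 C} = 3 \cdot 1 = 3$)
$\left(7981 + F{\left(Y{\left(0 \right)} \right)}\right) \left(\frac{1}{-6683} - 2575\right) - 35811 = \left(7981 + 3\right) \left(\frac{1}{-6683} - 2575\right) - 35811 = 7984 \left(- \frac{1}{6683} - 2575\right) - 35811 = 7984 \left(- \frac{17208726}{6683}\right) - 35811 = - \frac{137394468384}{6683} - 35811 = - \frac{137633793297}{6683}$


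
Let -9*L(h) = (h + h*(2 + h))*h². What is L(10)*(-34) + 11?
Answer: 442099/9 ≈ 49122.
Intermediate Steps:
L(h) = -h²*(h + h*(2 + h))/9 (L(h) = -(h + h*(2 + h))*h²/9 = -h²*(h + h*(2 + h))/9)
L(10)*(-34) + 11 = ((⅑)*10³*(-3 - 1*10))*(-34) + 11 = ((⅑)*1000*(-3 - 10))*(-34) + 11 = ((⅑)*1000*(-13))*(-34) + 11 = -13000/9*(-34) + 11 = 442000/9 + 11 = 442099/9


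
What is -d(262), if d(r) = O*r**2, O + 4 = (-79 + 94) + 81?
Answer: -6315248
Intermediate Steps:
O = 92 (O = -4 + ((-79 + 94) + 81) = -4 + (15 + 81) = -4 + 96 = 92)
d(r) = 92*r**2
-d(262) = -92*262**2 = -92*68644 = -1*6315248 = -6315248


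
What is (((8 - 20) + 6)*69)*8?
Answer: -3312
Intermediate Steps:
(((8 - 20) + 6)*69)*8 = ((-12 + 6)*69)*8 = -6*69*8 = -414*8 = -3312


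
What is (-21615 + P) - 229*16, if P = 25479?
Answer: 200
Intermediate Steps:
(-21615 + P) - 229*16 = (-21615 + 25479) - 229*16 = 3864 - 3664 = 200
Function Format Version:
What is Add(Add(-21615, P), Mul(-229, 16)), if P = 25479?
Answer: 200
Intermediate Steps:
Add(Add(-21615, P), Mul(-229, 16)) = Add(Add(-21615, 25479), Mul(-229, 16)) = Add(3864, -3664) = 200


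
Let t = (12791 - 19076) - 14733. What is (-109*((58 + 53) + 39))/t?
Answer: 2725/3503 ≈ 0.77790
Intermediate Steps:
t = -21018 (t = -6285 - 14733 = -21018)
(-109*((58 + 53) + 39))/t = -109*((58 + 53) + 39)/(-21018) = -109*(111 + 39)*(-1/21018) = -109*150*(-1/21018) = -16350*(-1/21018) = 2725/3503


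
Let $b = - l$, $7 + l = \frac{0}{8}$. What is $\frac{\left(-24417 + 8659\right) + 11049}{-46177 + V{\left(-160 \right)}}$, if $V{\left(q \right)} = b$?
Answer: $\frac{4709}{46170} \approx 0.10199$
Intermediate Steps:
$l = -7$ ($l = -7 + \frac{0}{8} = -7 + 0 \cdot \frac{1}{8} = -7 + 0 = -7$)
$b = 7$ ($b = \left(-1\right) \left(-7\right) = 7$)
$V{\left(q \right)} = 7$
$\frac{\left(-24417 + 8659\right) + 11049}{-46177 + V{\left(-160 \right)}} = \frac{\left(-24417 + 8659\right) + 11049}{-46177 + 7} = \frac{-15758 + 11049}{-46170} = \left(-4709\right) \left(- \frac{1}{46170}\right) = \frac{4709}{46170}$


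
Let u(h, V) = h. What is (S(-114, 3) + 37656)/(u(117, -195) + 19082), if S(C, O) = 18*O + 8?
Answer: 37718/19199 ≈ 1.9646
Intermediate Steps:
S(C, O) = 8 + 18*O
(S(-114, 3) + 37656)/(u(117, -195) + 19082) = ((8 + 18*3) + 37656)/(117 + 19082) = ((8 + 54) + 37656)/19199 = (62 + 37656)*(1/19199) = 37718*(1/19199) = 37718/19199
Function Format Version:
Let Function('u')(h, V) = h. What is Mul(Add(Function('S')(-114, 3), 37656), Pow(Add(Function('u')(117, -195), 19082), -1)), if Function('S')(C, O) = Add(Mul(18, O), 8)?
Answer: Rational(37718, 19199) ≈ 1.9646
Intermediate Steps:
Function('S')(C, O) = Add(8, Mul(18, O))
Mul(Add(Function('S')(-114, 3), 37656), Pow(Add(Function('u')(117, -195), 19082), -1)) = Mul(Add(Add(8, Mul(18, 3)), 37656), Pow(Add(117, 19082), -1)) = Mul(Add(Add(8, 54), 37656), Pow(19199, -1)) = Mul(Add(62, 37656), Rational(1, 19199)) = Mul(37718, Rational(1, 19199)) = Rational(37718, 19199)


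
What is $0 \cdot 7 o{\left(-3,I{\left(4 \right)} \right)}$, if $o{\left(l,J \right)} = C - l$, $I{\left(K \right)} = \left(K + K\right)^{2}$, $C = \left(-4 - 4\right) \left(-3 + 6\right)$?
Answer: $0$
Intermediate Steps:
$C = -24$ ($C = \left(-8\right) 3 = -24$)
$I{\left(K \right)} = 4 K^{2}$ ($I{\left(K \right)} = \left(2 K\right)^{2} = 4 K^{2}$)
$o{\left(l,J \right)} = -24 - l$
$0 \cdot 7 o{\left(-3,I{\left(4 \right)} \right)} = 0 \cdot 7 \left(-24 - -3\right) = 0 \left(-24 + 3\right) = 0 \left(-21\right) = 0$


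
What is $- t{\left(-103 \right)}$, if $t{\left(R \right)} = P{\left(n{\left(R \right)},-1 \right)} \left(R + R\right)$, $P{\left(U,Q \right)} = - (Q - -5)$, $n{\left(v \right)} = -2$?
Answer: $-824$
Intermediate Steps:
$P{\left(U,Q \right)} = -5 - Q$ ($P{\left(U,Q \right)} = - (Q + 5) = - (5 + Q) = -5 - Q$)
$t{\left(R \right)} = - 8 R$ ($t{\left(R \right)} = \left(-5 - -1\right) \left(R + R\right) = \left(-5 + 1\right) 2 R = - 4 \cdot 2 R = - 8 R$)
$- t{\left(-103 \right)} = - \left(-8\right) \left(-103\right) = \left(-1\right) 824 = -824$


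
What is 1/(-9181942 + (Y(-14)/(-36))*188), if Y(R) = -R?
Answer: -9/82638136 ≈ -1.0891e-7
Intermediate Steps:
1/(-9181942 + (Y(-14)/(-36))*188) = 1/(-9181942 + ((-1*(-14))/(-36))*188) = 1/(-9181942 - 1/36*14*188) = 1/(-9181942 - 7/18*188) = 1/(-9181942 - 658/9) = 1/(-82638136/9) = -9/82638136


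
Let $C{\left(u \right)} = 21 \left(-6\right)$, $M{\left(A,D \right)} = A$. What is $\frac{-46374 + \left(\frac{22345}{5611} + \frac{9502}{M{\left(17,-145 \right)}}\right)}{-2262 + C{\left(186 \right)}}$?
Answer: $\frac{1456593717}{75928052} \approx 19.184$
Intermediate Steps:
$C{\left(u \right)} = -126$
$\frac{-46374 + \left(\frac{22345}{5611} + \frac{9502}{M{\left(17,-145 \right)}}\right)}{-2262 + C{\left(186 \right)}} = \frac{-46374 + \left(\frac{22345}{5611} + \frac{9502}{17}\right)}{-2262 - 126} = \frac{-46374 + \left(22345 \cdot \frac{1}{5611} + 9502 \cdot \frac{1}{17}\right)}{-2388} = \left(-46374 + \left(\frac{22345}{5611} + \frac{9502}{17}\right)\right) \left(- \frac{1}{2388}\right) = \left(-46374 + \frac{53695587}{95387}\right) \left(- \frac{1}{2388}\right) = \left(- \frac{4369781151}{95387}\right) \left(- \frac{1}{2388}\right) = \frac{1456593717}{75928052}$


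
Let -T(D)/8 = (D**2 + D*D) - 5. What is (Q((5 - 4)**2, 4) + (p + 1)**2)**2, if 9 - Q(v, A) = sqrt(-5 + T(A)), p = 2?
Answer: (18 - I*sqrt(221))**2 ≈ 103.0 - 535.18*I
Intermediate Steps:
T(D) = 40 - 16*D**2 (T(D) = -8*((D**2 + D*D) - 5) = -8*((D**2 + D**2) - 5) = -8*(2*D**2 - 5) = -8*(-5 + 2*D**2) = 40 - 16*D**2)
Q(v, A) = 9 - sqrt(35 - 16*A**2) (Q(v, A) = 9 - sqrt(-5 + (40 - 16*A**2)) = 9 - sqrt(35 - 16*A**2))
(Q((5 - 4)**2, 4) + (p + 1)**2)**2 = ((9 - sqrt(35 - 16*4**2)) + (2 + 1)**2)**2 = ((9 - sqrt(35 - 16*16)) + 3**2)**2 = ((9 - sqrt(35 - 256)) + 9)**2 = ((9 - sqrt(-221)) + 9)**2 = ((9 - I*sqrt(221)) + 9)**2 = (18 - I*sqrt(221))**2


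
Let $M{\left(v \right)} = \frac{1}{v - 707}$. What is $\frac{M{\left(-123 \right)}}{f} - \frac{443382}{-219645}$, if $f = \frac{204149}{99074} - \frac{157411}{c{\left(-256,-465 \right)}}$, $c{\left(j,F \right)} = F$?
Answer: $\frac{192470626653311183}{95347318738484655} \approx 2.0186$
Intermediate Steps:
$M{\left(v \right)} = \frac{1}{-707 + v}$
$f = \frac{15690266699}{46069410}$ ($f = \frac{204149}{99074} - \frac{157411}{-465} = 204149 \cdot \frac{1}{99074} - - \frac{157411}{465} = \frac{204149}{99074} + \frac{157411}{465} = \frac{15690266699}{46069410} \approx 340.58$)
$\frac{M{\left(-123 \right)}}{f} - \frac{443382}{-219645} = \frac{1}{\left(-707 - 123\right) \frac{15690266699}{46069410}} - \frac{443382}{-219645} = \frac{1}{-830} \cdot \frac{46069410}{15690266699} - - \frac{147794}{73215} = \left(- \frac{1}{830}\right) \frac{46069410}{15690266699} + \frac{147794}{73215} = - \frac{4606941}{1302292136017} + \frac{147794}{73215} = \frac{192470626653311183}{95347318738484655}$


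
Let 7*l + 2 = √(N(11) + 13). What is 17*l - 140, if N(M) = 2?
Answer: -1014/7 + 17*√15/7 ≈ -135.45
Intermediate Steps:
l = -2/7 + √15/7 (l = -2/7 + √(2 + 13)/7 = -2/7 + √15/7 ≈ 0.26757)
17*l - 140 = 17*(-2/7 + √15/7) - 140 = (-34/7 + 17*√15/7) - 140 = -1014/7 + 17*√15/7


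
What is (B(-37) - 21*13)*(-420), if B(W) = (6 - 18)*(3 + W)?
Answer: -56700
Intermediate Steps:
B(W) = -36 - 12*W (B(W) = -12*(3 + W) = -36 - 12*W)
(B(-37) - 21*13)*(-420) = ((-36 - 12*(-37)) - 21*13)*(-420) = ((-36 + 444) - 273)*(-420) = (408 - 273)*(-420) = 135*(-420) = -56700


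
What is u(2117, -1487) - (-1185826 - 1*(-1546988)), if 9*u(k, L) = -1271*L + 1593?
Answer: -1358888/9 ≈ -1.5099e+5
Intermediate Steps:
u(k, L) = 177 - 1271*L/9 (u(k, L) = (-1271*L + 1593)/9 = (1593 - 1271*L)/9 = 177 - 1271*L/9)
u(2117, -1487) - (-1185826 - 1*(-1546988)) = (177 - 1271/9*(-1487)) - (-1185826 - 1*(-1546988)) = (177 + 1889977/9) - (-1185826 + 1546988) = 1891570/9 - 1*361162 = 1891570/9 - 361162 = -1358888/9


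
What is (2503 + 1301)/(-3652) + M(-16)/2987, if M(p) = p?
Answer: -2855245/2727131 ≈ -1.0470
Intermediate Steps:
(2503 + 1301)/(-3652) + M(-16)/2987 = (2503 + 1301)/(-3652) - 16/2987 = 3804*(-1/3652) - 16*1/2987 = -951/913 - 16/2987 = -2855245/2727131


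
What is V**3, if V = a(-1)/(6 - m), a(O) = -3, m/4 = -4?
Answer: -27/10648 ≈ -0.0025357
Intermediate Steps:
m = -16 (m = 4*(-4) = -16)
V = -3/22 (V = -3/(6 - 1*(-16)) = -3/(6 + 16) = -3/22 ≈ -0.13636)
V**3 = (-3/22)**3 = -27/10648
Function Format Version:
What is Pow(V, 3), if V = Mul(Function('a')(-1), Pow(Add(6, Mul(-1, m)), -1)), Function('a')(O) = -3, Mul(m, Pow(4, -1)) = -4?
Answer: Rational(-27, 10648) ≈ -0.0025357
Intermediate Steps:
m = -16 (m = Mul(4, -4) = -16)
V = Rational(-3, 22) (V = Mul(-3, Pow(Add(6, Mul(-1, -16)), -1)) = Mul(-3, Pow(Add(6, 16), -1)) = Mul(-3, Pow(22, -1)) = Mul(-3, Rational(1, 22)) = Rational(-3, 22) ≈ -0.13636)
Pow(V, 3) = Pow(Rational(-3, 22), 3) = Rational(-27, 10648)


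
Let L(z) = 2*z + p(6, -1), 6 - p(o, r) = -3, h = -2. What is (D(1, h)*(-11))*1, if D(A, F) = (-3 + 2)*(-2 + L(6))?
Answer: 209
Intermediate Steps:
p(o, r) = 9 (p(o, r) = 6 - 1*(-3) = 6 + 3 = 9)
L(z) = 9 + 2*z (L(z) = 2*z + 9 = 9 + 2*z)
D(A, F) = -19 (D(A, F) = (-3 + 2)*(-2 + (9 + 2*6)) = -(-2 + (9 + 12)) = -(-2 + 21) = -1*19 = -19)
(D(1, h)*(-11))*1 = -19*(-11)*1 = 209*1 = 209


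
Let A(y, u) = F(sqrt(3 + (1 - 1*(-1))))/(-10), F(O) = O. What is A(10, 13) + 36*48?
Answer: 1728 - sqrt(5)/10 ≈ 1727.8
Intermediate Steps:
A(y, u) = -sqrt(5)/10 (A(y, u) = sqrt(3 + (1 - 1*(-1)))/(-10) = sqrt(3 + (1 + 1))*(-1/10) = sqrt(3 + 2)*(-1/10) = sqrt(5)*(-1/10) = -sqrt(5)/10)
A(10, 13) + 36*48 = -sqrt(5)/10 + 36*48 = -sqrt(5)/10 + 1728 = 1728 - sqrt(5)/10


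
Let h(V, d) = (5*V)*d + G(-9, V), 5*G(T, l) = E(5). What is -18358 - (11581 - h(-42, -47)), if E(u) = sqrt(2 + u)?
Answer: -20069 + sqrt(7)/5 ≈ -20068.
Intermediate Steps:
G(T, l) = sqrt(7)/5 (G(T, l) = sqrt(2 + 5)/5 = sqrt(7)/5)
h(V, d) = sqrt(7)/5 + 5*V*d (h(V, d) = (5*V)*d + sqrt(7)/5 = 5*V*d + sqrt(7)/5 = sqrt(7)/5 + 5*V*d)
-18358 - (11581 - h(-42, -47)) = -18358 - (11581 - (sqrt(7)/5 + 5*(-42)*(-47))) = -18358 - (11581 - (sqrt(7)/5 + 9870)) = -18358 - (11581 - (9870 + sqrt(7)/5)) = -18358 - (11581 + (-9870 - sqrt(7)/5)) = -18358 - (1711 - sqrt(7)/5) = -18358 + (-1711 + sqrt(7)/5) = -20069 + sqrt(7)/5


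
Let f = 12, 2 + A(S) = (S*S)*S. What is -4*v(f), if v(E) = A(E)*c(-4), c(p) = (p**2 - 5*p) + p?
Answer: -220928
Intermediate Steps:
A(S) = -2 + S**3 (A(S) = -2 + (S*S)*S = -2 + S**2*S = -2 + S**3)
c(p) = p**2 - 4*p
v(E) = -64 + 32*E**3 (v(E) = (-2 + E**3)*(-4*(-4 - 4)) = (-2 + E**3)*(-4*(-8)) = (-2 + E**3)*32 = -64 + 32*E**3)
-4*v(f) = -4*(-64 + 32*12**3) = -4*(-64 + 32*1728) = -4*(-64 + 55296) = -4*55232 = -220928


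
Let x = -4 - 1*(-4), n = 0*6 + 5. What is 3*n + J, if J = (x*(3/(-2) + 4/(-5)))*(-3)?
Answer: 15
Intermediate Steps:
n = 5 (n = 0 + 5 = 5)
x = 0 (x = -4 + 4 = 0)
J = 0 (J = (0*(3/(-2) + 4/(-5)))*(-3) = (0*(3*(-½) + 4*(-⅕)))*(-3) = (0*(-3/2 - ⅘))*(-3) = (0*(-23/10))*(-3) = 0*(-3) = 0)
3*n + J = 3*5 + 0 = 15 + 0 = 15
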